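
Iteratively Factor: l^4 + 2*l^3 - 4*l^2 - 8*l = (l)*(l^3 + 2*l^2 - 4*l - 8) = l*(l + 2)*(l^2 - 4) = l*(l - 2)*(l + 2)*(l + 2)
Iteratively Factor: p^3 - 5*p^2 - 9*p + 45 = (p + 3)*(p^2 - 8*p + 15) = (p - 5)*(p + 3)*(p - 3)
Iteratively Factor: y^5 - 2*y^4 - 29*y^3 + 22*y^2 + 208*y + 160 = (y - 5)*(y^4 + 3*y^3 - 14*y^2 - 48*y - 32) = (y - 5)*(y + 1)*(y^3 + 2*y^2 - 16*y - 32) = (y - 5)*(y - 4)*(y + 1)*(y^2 + 6*y + 8) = (y - 5)*(y - 4)*(y + 1)*(y + 2)*(y + 4)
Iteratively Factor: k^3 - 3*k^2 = (k - 3)*(k^2) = k*(k - 3)*(k)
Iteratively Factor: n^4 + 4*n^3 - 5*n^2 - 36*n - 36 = (n + 2)*(n^3 + 2*n^2 - 9*n - 18) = (n + 2)*(n + 3)*(n^2 - n - 6) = (n - 3)*(n + 2)*(n + 3)*(n + 2)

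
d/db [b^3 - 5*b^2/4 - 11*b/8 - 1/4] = 3*b^2 - 5*b/2 - 11/8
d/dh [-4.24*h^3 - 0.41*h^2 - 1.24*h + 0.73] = -12.72*h^2 - 0.82*h - 1.24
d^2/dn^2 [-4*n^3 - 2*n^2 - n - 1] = -24*n - 4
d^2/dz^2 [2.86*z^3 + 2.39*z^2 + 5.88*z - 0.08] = 17.16*z + 4.78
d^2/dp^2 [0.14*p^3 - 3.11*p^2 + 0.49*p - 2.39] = 0.84*p - 6.22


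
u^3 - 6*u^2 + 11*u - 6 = (u - 3)*(u - 2)*(u - 1)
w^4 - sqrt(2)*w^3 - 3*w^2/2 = w^2*(w - 3*sqrt(2)/2)*(w + sqrt(2)/2)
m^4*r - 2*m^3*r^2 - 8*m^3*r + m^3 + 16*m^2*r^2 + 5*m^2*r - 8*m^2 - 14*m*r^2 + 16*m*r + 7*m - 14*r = (m - 7)*(m - 1)*(m - 2*r)*(m*r + 1)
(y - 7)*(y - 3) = y^2 - 10*y + 21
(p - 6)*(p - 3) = p^2 - 9*p + 18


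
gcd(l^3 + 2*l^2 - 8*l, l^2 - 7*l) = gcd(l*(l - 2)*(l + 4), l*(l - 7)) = l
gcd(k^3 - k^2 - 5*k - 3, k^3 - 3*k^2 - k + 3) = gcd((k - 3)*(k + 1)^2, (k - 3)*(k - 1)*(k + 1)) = k^2 - 2*k - 3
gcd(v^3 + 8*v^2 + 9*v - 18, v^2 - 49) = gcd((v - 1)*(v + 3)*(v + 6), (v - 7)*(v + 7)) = 1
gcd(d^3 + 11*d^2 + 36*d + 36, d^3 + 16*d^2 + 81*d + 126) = d^2 + 9*d + 18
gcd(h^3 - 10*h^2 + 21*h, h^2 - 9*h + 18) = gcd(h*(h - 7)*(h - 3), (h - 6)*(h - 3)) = h - 3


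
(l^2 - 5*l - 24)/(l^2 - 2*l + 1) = (l^2 - 5*l - 24)/(l^2 - 2*l + 1)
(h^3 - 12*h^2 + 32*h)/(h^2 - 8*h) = h - 4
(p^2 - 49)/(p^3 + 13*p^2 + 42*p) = (p - 7)/(p*(p + 6))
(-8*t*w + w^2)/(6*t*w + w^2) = (-8*t + w)/(6*t + w)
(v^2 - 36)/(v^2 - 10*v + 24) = (v + 6)/(v - 4)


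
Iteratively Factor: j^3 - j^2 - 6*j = (j + 2)*(j^2 - 3*j) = j*(j + 2)*(j - 3)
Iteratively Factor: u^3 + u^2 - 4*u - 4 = (u - 2)*(u^2 + 3*u + 2) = (u - 2)*(u + 1)*(u + 2)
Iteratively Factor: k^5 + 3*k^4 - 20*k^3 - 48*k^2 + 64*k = (k - 1)*(k^4 + 4*k^3 - 16*k^2 - 64*k) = k*(k - 1)*(k^3 + 4*k^2 - 16*k - 64) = k*(k - 1)*(k + 4)*(k^2 - 16) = k*(k - 4)*(k - 1)*(k + 4)*(k + 4)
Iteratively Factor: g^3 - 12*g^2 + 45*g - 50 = (g - 5)*(g^2 - 7*g + 10) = (g - 5)*(g - 2)*(g - 5)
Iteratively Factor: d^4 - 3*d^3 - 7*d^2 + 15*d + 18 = (d + 2)*(d^3 - 5*d^2 + 3*d + 9) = (d - 3)*(d + 2)*(d^2 - 2*d - 3) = (d - 3)*(d + 1)*(d + 2)*(d - 3)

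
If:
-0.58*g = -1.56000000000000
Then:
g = 2.69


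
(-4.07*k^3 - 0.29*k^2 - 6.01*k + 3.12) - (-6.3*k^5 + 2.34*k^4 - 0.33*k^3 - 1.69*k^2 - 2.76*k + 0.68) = 6.3*k^5 - 2.34*k^4 - 3.74*k^3 + 1.4*k^2 - 3.25*k + 2.44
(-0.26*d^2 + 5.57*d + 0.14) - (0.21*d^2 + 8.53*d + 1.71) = -0.47*d^2 - 2.96*d - 1.57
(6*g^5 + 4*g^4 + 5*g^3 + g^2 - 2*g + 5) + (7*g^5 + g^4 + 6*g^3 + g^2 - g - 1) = 13*g^5 + 5*g^4 + 11*g^3 + 2*g^2 - 3*g + 4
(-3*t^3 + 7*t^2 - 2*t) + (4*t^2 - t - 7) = -3*t^3 + 11*t^2 - 3*t - 7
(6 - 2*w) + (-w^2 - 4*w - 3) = -w^2 - 6*w + 3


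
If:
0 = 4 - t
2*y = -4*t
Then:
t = 4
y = -8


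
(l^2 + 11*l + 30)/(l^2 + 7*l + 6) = (l + 5)/(l + 1)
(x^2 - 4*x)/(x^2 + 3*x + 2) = x*(x - 4)/(x^2 + 3*x + 2)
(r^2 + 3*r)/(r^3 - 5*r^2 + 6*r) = (r + 3)/(r^2 - 5*r + 6)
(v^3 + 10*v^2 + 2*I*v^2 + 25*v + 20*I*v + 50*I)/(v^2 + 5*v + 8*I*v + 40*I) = (v^2 + v*(5 + 2*I) + 10*I)/(v + 8*I)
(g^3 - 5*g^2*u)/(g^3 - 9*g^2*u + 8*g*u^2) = g*(g - 5*u)/(g^2 - 9*g*u + 8*u^2)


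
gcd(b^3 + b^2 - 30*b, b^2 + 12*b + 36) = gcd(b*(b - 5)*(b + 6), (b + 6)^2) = b + 6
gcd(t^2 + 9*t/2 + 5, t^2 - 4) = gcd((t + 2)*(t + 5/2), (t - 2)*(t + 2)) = t + 2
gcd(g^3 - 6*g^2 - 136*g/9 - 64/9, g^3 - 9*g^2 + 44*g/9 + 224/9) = g^2 - 20*g/3 - 32/3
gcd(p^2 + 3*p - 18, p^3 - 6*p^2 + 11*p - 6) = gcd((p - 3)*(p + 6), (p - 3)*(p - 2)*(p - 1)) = p - 3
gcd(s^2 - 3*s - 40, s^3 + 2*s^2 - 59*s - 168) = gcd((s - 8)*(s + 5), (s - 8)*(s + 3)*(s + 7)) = s - 8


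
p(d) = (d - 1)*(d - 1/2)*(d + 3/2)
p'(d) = (d - 1)*(d - 1/2) + (d - 1)*(d + 3/2) + (d - 1/2)*(d + 3/2) = 3*d^2 - 7/4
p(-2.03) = -4.06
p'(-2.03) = 10.61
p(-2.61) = -12.46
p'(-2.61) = 18.69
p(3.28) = 30.30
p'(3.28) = 30.53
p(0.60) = -0.08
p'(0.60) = -0.67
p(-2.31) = -7.53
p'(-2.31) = 14.26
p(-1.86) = -2.43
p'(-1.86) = 8.63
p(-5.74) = -178.32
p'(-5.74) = 97.09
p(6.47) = 260.27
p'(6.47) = 123.83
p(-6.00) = -204.75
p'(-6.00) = 106.25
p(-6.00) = -204.75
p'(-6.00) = 106.25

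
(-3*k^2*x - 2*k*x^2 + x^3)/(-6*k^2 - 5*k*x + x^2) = x*(-3*k + x)/(-6*k + x)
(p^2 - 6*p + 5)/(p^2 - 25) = (p - 1)/(p + 5)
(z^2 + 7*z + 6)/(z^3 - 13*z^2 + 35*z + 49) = (z + 6)/(z^2 - 14*z + 49)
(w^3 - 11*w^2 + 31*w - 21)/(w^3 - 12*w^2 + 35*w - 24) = (w - 7)/(w - 8)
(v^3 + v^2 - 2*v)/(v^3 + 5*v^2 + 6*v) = (v - 1)/(v + 3)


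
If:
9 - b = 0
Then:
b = 9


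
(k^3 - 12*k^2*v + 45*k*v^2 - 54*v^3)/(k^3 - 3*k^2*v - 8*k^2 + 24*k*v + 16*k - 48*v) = (k^2 - 9*k*v + 18*v^2)/(k^2 - 8*k + 16)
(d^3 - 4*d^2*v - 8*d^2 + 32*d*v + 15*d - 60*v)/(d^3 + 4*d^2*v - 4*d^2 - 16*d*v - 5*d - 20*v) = (d^2 - 4*d*v - 3*d + 12*v)/(d^2 + 4*d*v + d + 4*v)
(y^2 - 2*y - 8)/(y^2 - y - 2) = (-y^2 + 2*y + 8)/(-y^2 + y + 2)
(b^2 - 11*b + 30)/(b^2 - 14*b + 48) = (b - 5)/(b - 8)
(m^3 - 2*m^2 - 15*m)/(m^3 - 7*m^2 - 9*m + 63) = m*(m - 5)/(m^2 - 10*m + 21)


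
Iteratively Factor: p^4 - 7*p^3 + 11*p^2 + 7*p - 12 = (p - 4)*(p^3 - 3*p^2 - p + 3) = (p - 4)*(p - 1)*(p^2 - 2*p - 3) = (p - 4)*(p - 3)*(p - 1)*(p + 1)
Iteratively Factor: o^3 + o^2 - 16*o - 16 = (o - 4)*(o^2 + 5*o + 4) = (o - 4)*(o + 4)*(o + 1)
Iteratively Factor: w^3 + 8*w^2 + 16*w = (w)*(w^2 + 8*w + 16) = w*(w + 4)*(w + 4)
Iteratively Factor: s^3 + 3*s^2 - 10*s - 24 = (s - 3)*(s^2 + 6*s + 8) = (s - 3)*(s + 4)*(s + 2)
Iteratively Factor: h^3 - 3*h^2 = (h)*(h^2 - 3*h) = h*(h - 3)*(h)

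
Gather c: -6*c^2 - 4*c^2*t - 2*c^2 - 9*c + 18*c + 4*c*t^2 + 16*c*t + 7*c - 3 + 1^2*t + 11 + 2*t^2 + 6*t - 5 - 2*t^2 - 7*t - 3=c^2*(-4*t - 8) + c*(4*t^2 + 16*t + 16)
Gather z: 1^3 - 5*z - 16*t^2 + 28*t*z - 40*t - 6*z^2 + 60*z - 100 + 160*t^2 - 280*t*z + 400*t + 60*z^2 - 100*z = 144*t^2 + 360*t + 54*z^2 + z*(-252*t - 45) - 99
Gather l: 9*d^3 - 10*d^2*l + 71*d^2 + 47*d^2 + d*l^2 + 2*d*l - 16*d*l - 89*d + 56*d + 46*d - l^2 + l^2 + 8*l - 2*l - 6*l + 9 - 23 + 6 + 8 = 9*d^3 + 118*d^2 + d*l^2 + 13*d + l*(-10*d^2 - 14*d)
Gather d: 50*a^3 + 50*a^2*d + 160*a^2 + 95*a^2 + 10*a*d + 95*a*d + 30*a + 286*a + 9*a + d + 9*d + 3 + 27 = 50*a^3 + 255*a^2 + 325*a + d*(50*a^2 + 105*a + 10) + 30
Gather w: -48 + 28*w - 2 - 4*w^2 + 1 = -4*w^2 + 28*w - 49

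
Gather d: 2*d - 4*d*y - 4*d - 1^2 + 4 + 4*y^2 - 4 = d*(-4*y - 2) + 4*y^2 - 1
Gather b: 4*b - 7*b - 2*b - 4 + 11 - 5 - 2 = -5*b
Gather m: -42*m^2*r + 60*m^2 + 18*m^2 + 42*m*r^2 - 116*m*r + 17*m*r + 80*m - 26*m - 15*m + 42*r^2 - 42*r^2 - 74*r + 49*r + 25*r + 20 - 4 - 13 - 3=m^2*(78 - 42*r) + m*(42*r^2 - 99*r + 39)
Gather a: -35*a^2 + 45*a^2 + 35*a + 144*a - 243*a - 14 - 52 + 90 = 10*a^2 - 64*a + 24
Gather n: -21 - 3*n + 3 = -3*n - 18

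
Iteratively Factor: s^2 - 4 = (s + 2)*(s - 2)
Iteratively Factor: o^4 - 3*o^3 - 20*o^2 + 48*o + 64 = (o - 4)*(o^3 + o^2 - 16*o - 16) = (o - 4)*(o + 4)*(o^2 - 3*o - 4) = (o - 4)^2*(o + 4)*(o + 1)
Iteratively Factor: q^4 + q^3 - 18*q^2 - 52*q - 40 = (q + 2)*(q^3 - q^2 - 16*q - 20) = (q + 2)^2*(q^2 - 3*q - 10) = (q - 5)*(q + 2)^2*(q + 2)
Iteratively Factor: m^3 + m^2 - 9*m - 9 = (m + 3)*(m^2 - 2*m - 3) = (m - 3)*(m + 3)*(m + 1)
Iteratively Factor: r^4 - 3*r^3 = (r)*(r^3 - 3*r^2) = r^2*(r^2 - 3*r) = r^3*(r - 3)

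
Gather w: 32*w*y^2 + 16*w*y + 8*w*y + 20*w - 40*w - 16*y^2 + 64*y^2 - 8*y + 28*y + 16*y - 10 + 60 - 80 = w*(32*y^2 + 24*y - 20) + 48*y^2 + 36*y - 30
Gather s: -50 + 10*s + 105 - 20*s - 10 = 45 - 10*s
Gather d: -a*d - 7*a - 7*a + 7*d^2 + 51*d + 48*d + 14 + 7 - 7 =-14*a + 7*d^2 + d*(99 - a) + 14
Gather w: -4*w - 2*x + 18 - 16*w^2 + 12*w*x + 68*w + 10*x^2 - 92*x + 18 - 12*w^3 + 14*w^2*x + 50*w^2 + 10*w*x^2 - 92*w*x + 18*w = -12*w^3 + w^2*(14*x + 34) + w*(10*x^2 - 80*x + 82) + 10*x^2 - 94*x + 36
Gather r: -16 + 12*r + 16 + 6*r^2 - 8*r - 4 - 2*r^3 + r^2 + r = -2*r^3 + 7*r^2 + 5*r - 4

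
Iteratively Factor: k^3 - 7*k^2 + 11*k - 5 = (k - 5)*(k^2 - 2*k + 1) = (k - 5)*(k - 1)*(k - 1)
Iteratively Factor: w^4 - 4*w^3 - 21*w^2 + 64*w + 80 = (w + 1)*(w^3 - 5*w^2 - 16*w + 80) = (w - 4)*(w + 1)*(w^2 - w - 20) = (w - 4)*(w + 1)*(w + 4)*(w - 5)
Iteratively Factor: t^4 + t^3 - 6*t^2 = (t + 3)*(t^3 - 2*t^2) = t*(t + 3)*(t^2 - 2*t) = t*(t - 2)*(t + 3)*(t)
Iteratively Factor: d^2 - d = (d - 1)*(d)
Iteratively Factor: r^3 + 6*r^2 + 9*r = (r)*(r^2 + 6*r + 9) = r*(r + 3)*(r + 3)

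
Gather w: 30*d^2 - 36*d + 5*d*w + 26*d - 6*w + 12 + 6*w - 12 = 30*d^2 + 5*d*w - 10*d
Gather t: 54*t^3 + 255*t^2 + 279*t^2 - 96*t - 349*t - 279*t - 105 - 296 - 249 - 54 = 54*t^3 + 534*t^2 - 724*t - 704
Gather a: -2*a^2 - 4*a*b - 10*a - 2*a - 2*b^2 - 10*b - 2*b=-2*a^2 + a*(-4*b - 12) - 2*b^2 - 12*b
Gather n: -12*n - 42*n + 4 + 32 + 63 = 99 - 54*n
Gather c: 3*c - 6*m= 3*c - 6*m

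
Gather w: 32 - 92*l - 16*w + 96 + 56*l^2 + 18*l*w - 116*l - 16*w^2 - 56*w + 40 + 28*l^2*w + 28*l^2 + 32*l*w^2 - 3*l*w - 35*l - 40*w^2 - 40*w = 84*l^2 - 243*l + w^2*(32*l - 56) + w*(28*l^2 + 15*l - 112) + 168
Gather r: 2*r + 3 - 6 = 2*r - 3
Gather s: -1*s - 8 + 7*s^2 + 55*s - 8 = 7*s^2 + 54*s - 16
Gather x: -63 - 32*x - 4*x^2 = -4*x^2 - 32*x - 63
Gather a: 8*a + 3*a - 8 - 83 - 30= 11*a - 121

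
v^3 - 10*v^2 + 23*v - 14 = (v - 7)*(v - 2)*(v - 1)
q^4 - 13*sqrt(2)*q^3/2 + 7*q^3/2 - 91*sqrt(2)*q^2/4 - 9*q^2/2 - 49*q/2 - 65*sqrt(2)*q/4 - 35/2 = (q + 1)*(q + 5/2)*(q - 7*sqrt(2))*(q + sqrt(2)/2)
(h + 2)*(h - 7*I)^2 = h^3 + 2*h^2 - 14*I*h^2 - 49*h - 28*I*h - 98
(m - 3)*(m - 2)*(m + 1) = m^3 - 4*m^2 + m + 6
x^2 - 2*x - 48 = (x - 8)*(x + 6)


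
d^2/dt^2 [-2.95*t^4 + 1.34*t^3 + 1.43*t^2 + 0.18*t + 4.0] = -35.4*t^2 + 8.04*t + 2.86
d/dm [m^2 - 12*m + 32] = 2*m - 12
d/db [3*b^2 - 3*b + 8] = 6*b - 3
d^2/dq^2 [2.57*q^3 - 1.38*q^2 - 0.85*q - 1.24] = 15.42*q - 2.76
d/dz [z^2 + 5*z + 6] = 2*z + 5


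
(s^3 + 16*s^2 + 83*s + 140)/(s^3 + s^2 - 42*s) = (s^2 + 9*s + 20)/(s*(s - 6))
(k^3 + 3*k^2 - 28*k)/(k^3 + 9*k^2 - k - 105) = k*(k - 4)/(k^2 + 2*k - 15)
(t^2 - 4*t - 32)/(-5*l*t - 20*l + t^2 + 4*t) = (t - 8)/(-5*l + t)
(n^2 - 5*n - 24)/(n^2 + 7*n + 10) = (n^2 - 5*n - 24)/(n^2 + 7*n + 10)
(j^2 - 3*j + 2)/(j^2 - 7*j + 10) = (j - 1)/(j - 5)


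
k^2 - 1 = (k - 1)*(k + 1)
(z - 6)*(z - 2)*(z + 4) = z^3 - 4*z^2 - 20*z + 48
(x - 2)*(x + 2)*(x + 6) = x^3 + 6*x^2 - 4*x - 24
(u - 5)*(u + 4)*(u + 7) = u^3 + 6*u^2 - 27*u - 140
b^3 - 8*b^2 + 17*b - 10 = (b - 5)*(b - 2)*(b - 1)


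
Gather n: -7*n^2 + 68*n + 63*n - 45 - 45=-7*n^2 + 131*n - 90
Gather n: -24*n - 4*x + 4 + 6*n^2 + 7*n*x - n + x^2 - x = 6*n^2 + n*(7*x - 25) + x^2 - 5*x + 4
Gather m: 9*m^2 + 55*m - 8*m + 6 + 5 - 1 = 9*m^2 + 47*m + 10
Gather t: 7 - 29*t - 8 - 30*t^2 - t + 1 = -30*t^2 - 30*t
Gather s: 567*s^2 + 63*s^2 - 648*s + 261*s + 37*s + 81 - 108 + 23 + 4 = 630*s^2 - 350*s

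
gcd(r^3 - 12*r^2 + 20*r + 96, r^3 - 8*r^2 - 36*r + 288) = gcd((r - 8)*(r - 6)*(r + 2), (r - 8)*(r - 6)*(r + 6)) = r^2 - 14*r + 48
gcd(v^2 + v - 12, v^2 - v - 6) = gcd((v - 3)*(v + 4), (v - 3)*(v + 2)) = v - 3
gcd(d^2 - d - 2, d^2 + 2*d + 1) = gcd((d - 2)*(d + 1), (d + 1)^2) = d + 1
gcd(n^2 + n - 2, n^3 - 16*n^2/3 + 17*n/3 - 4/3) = n - 1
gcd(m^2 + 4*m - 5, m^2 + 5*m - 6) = m - 1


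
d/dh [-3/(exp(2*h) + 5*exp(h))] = 3*(2*exp(h) + 5)*exp(-h)/(exp(h) + 5)^2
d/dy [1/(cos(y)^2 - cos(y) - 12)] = (2*cos(y) - 1)*sin(y)/(sin(y)^2 + cos(y) + 11)^2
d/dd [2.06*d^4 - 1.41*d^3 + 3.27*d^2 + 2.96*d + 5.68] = 8.24*d^3 - 4.23*d^2 + 6.54*d + 2.96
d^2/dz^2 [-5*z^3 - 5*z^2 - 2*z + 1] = -30*z - 10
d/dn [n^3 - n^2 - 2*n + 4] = 3*n^2 - 2*n - 2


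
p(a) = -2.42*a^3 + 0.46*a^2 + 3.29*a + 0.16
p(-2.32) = 25.22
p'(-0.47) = 1.25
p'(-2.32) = -37.92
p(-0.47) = -1.03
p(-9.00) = 1771.99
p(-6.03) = 527.65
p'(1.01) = -3.19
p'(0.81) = -0.73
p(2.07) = -12.52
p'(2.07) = -25.91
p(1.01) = 1.46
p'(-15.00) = -1644.01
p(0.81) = 1.84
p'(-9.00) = -593.05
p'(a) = -7.26*a^2 + 0.92*a + 3.29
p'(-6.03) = -266.24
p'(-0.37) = 1.96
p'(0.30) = 2.91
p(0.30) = 1.12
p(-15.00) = 8221.81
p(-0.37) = -0.87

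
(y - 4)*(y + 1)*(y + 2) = y^3 - y^2 - 10*y - 8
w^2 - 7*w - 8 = (w - 8)*(w + 1)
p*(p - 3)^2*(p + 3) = p^4 - 3*p^3 - 9*p^2 + 27*p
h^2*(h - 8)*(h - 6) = h^4 - 14*h^3 + 48*h^2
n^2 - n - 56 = (n - 8)*(n + 7)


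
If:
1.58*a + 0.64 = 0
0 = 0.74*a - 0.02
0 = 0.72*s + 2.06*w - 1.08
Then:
No Solution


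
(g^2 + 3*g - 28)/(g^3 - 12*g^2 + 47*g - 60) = (g + 7)/(g^2 - 8*g + 15)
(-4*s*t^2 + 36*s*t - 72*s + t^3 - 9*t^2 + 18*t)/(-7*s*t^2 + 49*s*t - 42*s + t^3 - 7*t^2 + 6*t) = (4*s*t - 12*s - t^2 + 3*t)/(7*s*t - 7*s - t^2 + t)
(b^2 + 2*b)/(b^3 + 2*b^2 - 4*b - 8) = b/(b^2 - 4)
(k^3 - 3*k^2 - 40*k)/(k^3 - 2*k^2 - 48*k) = (k + 5)/(k + 6)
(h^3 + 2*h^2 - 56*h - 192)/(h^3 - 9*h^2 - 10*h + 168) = (h^2 - 2*h - 48)/(h^2 - 13*h + 42)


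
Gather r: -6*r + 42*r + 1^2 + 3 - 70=36*r - 66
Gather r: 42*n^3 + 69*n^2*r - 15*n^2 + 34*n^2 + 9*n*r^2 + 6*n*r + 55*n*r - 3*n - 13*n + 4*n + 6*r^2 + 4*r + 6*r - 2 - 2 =42*n^3 + 19*n^2 - 12*n + r^2*(9*n + 6) + r*(69*n^2 + 61*n + 10) - 4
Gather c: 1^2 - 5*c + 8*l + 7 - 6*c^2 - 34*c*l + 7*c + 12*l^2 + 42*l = -6*c^2 + c*(2 - 34*l) + 12*l^2 + 50*l + 8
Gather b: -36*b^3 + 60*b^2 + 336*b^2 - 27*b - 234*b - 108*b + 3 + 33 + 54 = -36*b^3 + 396*b^2 - 369*b + 90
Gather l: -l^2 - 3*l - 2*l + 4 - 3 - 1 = -l^2 - 5*l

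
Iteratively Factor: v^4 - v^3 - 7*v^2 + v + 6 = (v - 3)*(v^3 + 2*v^2 - v - 2) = (v - 3)*(v + 2)*(v^2 - 1) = (v - 3)*(v + 1)*(v + 2)*(v - 1)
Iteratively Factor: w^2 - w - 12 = (w - 4)*(w + 3)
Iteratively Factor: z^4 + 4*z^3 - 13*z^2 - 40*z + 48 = (z - 3)*(z^3 + 7*z^2 + 8*z - 16) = (z - 3)*(z + 4)*(z^2 + 3*z - 4) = (z - 3)*(z + 4)^2*(z - 1)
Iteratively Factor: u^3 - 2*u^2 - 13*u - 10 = (u + 2)*(u^2 - 4*u - 5) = (u - 5)*(u + 2)*(u + 1)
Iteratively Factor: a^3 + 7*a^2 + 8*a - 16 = (a - 1)*(a^2 + 8*a + 16) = (a - 1)*(a + 4)*(a + 4)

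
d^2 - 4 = (d - 2)*(d + 2)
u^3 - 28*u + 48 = (u - 4)*(u - 2)*(u + 6)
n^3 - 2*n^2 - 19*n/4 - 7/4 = (n - 7/2)*(n + 1/2)*(n + 1)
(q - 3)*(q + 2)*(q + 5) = q^3 + 4*q^2 - 11*q - 30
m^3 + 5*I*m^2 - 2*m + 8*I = (m - I)*(m + 2*I)*(m + 4*I)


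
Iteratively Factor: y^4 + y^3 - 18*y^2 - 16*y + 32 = (y + 4)*(y^3 - 3*y^2 - 6*y + 8) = (y - 1)*(y + 4)*(y^2 - 2*y - 8) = (y - 4)*(y - 1)*(y + 4)*(y + 2)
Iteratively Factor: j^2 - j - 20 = (j + 4)*(j - 5)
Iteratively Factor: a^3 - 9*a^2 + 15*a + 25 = (a - 5)*(a^2 - 4*a - 5) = (a - 5)*(a + 1)*(a - 5)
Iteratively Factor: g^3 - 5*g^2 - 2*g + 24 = (g - 3)*(g^2 - 2*g - 8) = (g - 3)*(g + 2)*(g - 4)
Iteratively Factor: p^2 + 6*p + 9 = (p + 3)*(p + 3)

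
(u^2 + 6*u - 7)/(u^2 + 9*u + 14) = (u - 1)/(u + 2)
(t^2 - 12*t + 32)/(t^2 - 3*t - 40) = (t - 4)/(t + 5)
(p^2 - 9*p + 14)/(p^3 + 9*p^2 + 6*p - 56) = (p - 7)/(p^2 + 11*p + 28)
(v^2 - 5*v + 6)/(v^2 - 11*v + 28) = (v^2 - 5*v + 6)/(v^2 - 11*v + 28)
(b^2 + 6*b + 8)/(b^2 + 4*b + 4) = (b + 4)/(b + 2)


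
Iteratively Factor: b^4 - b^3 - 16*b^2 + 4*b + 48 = (b - 4)*(b^3 + 3*b^2 - 4*b - 12) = (b - 4)*(b + 2)*(b^2 + b - 6) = (b - 4)*(b - 2)*(b + 2)*(b + 3)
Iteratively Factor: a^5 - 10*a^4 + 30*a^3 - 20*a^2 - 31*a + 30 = (a - 1)*(a^4 - 9*a^3 + 21*a^2 + a - 30) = (a - 1)*(a + 1)*(a^3 - 10*a^2 + 31*a - 30) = (a - 5)*(a - 1)*(a + 1)*(a^2 - 5*a + 6) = (a - 5)*(a - 2)*(a - 1)*(a + 1)*(a - 3)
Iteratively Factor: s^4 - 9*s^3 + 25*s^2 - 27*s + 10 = (s - 5)*(s^3 - 4*s^2 + 5*s - 2) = (s - 5)*(s - 1)*(s^2 - 3*s + 2) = (s - 5)*(s - 2)*(s - 1)*(s - 1)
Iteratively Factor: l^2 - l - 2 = (l + 1)*(l - 2)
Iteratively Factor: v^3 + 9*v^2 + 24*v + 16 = (v + 4)*(v^2 + 5*v + 4) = (v + 4)^2*(v + 1)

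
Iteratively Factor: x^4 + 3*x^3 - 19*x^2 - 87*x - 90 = (x - 5)*(x^3 + 8*x^2 + 21*x + 18) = (x - 5)*(x + 2)*(x^2 + 6*x + 9) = (x - 5)*(x + 2)*(x + 3)*(x + 3)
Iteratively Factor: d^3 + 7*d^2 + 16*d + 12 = (d + 2)*(d^2 + 5*d + 6) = (d + 2)*(d + 3)*(d + 2)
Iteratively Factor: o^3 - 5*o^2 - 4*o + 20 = (o - 2)*(o^2 - 3*o - 10) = (o - 2)*(o + 2)*(o - 5)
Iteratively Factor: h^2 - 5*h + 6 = (h - 3)*(h - 2)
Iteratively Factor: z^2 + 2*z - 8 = (z + 4)*(z - 2)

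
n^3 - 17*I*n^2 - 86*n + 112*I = (n - 8*I)*(n - 7*I)*(n - 2*I)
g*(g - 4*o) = g^2 - 4*g*o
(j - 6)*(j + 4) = j^2 - 2*j - 24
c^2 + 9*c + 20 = (c + 4)*(c + 5)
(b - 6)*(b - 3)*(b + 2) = b^3 - 7*b^2 + 36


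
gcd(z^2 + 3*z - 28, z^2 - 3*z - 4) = z - 4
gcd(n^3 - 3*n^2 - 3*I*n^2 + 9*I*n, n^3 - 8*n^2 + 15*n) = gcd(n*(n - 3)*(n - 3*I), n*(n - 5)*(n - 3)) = n^2 - 3*n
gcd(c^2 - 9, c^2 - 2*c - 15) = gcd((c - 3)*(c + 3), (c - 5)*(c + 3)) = c + 3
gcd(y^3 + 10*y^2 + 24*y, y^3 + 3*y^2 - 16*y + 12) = y + 6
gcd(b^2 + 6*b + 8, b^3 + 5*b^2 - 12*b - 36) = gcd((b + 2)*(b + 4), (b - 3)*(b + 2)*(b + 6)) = b + 2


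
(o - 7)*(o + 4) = o^2 - 3*o - 28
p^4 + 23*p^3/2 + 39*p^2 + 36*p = p*(p + 3/2)*(p + 4)*(p + 6)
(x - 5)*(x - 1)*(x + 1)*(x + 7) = x^4 + 2*x^3 - 36*x^2 - 2*x + 35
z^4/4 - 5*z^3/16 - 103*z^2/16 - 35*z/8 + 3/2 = (z/4 + 1)*(z - 6)*(z - 1/4)*(z + 1)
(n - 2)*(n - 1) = n^2 - 3*n + 2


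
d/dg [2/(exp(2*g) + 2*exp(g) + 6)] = -4*(exp(g) + 1)*exp(g)/(exp(2*g) + 2*exp(g) + 6)^2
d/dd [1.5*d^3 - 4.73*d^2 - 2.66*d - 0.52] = 4.5*d^2 - 9.46*d - 2.66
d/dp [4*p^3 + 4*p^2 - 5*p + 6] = 12*p^2 + 8*p - 5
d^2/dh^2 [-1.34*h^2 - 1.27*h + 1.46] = -2.68000000000000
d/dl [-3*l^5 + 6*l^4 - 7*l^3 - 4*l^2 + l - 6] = -15*l^4 + 24*l^3 - 21*l^2 - 8*l + 1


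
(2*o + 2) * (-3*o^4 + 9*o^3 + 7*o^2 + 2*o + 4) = -6*o^5 + 12*o^4 + 32*o^3 + 18*o^2 + 12*o + 8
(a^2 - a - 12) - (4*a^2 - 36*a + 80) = -3*a^2 + 35*a - 92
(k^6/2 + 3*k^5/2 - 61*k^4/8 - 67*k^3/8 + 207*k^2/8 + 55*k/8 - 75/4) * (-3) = -3*k^6/2 - 9*k^5/2 + 183*k^4/8 + 201*k^3/8 - 621*k^2/8 - 165*k/8 + 225/4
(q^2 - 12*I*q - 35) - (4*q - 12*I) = q^2 - 4*q - 12*I*q - 35 + 12*I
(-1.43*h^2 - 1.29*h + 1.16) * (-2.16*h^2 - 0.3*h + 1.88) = 3.0888*h^4 + 3.2154*h^3 - 4.807*h^2 - 2.7732*h + 2.1808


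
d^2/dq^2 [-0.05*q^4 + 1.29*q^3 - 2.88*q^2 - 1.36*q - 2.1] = -0.6*q^2 + 7.74*q - 5.76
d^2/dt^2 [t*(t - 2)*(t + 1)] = 6*t - 2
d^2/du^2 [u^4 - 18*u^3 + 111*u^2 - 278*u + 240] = 12*u^2 - 108*u + 222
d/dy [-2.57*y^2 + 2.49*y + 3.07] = 2.49 - 5.14*y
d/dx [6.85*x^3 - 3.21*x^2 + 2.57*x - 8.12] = 20.55*x^2 - 6.42*x + 2.57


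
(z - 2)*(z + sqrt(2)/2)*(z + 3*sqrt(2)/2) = z^3 - 2*z^2 + 2*sqrt(2)*z^2 - 4*sqrt(2)*z + 3*z/2 - 3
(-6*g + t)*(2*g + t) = -12*g^2 - 4*g*t + t^2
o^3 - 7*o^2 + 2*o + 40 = (o - 5)*(o - 4)*(o + 2)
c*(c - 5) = c^2 - 5*c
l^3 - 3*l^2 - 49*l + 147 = (l - 7)*(l - 3)*(l + 7)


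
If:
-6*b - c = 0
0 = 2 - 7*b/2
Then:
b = 4/7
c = -24/7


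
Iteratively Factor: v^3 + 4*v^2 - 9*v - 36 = (v - 3)*(v^2 + 7*v + 12) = (v - 3)*(v + 4)*(v + 3)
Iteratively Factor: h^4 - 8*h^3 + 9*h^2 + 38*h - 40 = (h + 2)*(h^3 - 10*h^2 + 29*h - 20) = (h - 5)*(h + 2)*(h^2 - 5*h + 4) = (h - 5)*(h - 4)*(h + 2)*(h - 1)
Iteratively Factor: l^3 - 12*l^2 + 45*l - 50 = (l - 5)*(l^2 - 7*l + 10) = (l - 5)*(l - 2)*(l - 5)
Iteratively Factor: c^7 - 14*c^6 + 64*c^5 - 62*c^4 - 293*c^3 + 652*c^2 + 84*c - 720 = (c - 3)*(c^6 - 11*c^5 + 31*c^4 + 31*c^3 - 200*c^2 + 52*c + 240) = (c - 3)*(c - 2)*(c^5 - 9*c^4 + 13*c^3 + 57*c^2 - 86*c - 120) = (c - 4)*(c - 3)*(c - 2)*(c^4 - 5*c^3 - 7*c^2 + 29*c + 30) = (c - 5)*(c - 4)*(c - 3)*(c - 2)*(c^3 - 7*c - 6) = (c - 5)*(c - 4)*(c - 3)*(c - 2)*(c + 2)*(c^2 - 2*c - 3) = (c - 5)*(c - 4)*(c - 3)^2*(c - 2)*(c + 2)*(c + 1)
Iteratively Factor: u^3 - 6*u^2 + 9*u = (u)*(u^2 - 6*u + 9) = u*(u - 3)*(u - 3)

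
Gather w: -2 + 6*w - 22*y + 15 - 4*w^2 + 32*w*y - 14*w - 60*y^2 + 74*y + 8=-4*w^2 + w*(32*y - 8) - 60*y^2 + 52*y + 21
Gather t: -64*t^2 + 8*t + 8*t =-64*t^2 + 16*t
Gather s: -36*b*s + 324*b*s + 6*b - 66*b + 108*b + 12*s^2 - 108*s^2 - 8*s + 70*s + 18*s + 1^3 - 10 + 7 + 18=48*b - 96*s^2 + s*(288*b + 80) + 16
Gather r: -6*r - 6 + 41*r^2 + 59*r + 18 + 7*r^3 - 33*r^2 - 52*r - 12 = 7*r^3 + 8*r^2 + r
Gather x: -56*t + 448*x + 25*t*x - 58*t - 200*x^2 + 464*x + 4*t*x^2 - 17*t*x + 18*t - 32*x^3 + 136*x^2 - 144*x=-96*t - 32*x^3 + x^2*(4*t - 64) + x*(8*t + 768)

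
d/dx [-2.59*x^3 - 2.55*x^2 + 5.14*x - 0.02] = -7.77*x^2 - 5.1*x + 5.14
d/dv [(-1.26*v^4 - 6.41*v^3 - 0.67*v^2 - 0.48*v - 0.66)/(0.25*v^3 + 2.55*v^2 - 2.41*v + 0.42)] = (-0.315*v^6 - 6.426*v^5 - 7.0682*v^4 + 29.0194*v^3 - 4.7429*v^2 + 2.8032*v - 1.7922)/(0.0625*v^6 + 1.275*v^5 + 5.2975*v^4 - 12.081*v^3 + 7.9501*v^2 - 2.0244*v + 0.1764)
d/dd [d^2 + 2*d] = 2*d + 2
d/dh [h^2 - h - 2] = 2*h - 1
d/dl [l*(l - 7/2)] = 2*l - 7/2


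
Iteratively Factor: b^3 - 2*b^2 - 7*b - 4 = (b + 1)*(b^2 - 3*b - 4) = (b - 4)*(b + 1)*(b + 1)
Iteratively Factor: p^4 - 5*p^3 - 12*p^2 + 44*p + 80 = (p - 4)*(p^3 - p^2 - 16*p - 20) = (p - 5)*(p - 4)*(p^2 + 4*p + 4) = (p - 5)*(p - 4)*(p + 2)*(p + 2)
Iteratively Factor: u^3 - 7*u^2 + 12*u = (u - 4)*(u^2 - 3*u) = (u - 4)*(u - 3)*(u)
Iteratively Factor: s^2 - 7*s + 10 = (s - 5)*(s - 2)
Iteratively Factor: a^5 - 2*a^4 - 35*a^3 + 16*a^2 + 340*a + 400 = (a + 4)*(a^4 - 6*a^3 - 11*a^2 + 60*a + 100) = (a + 2)*(a + 4)*(a^3 - 8*a^2 + 5*a + 50) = (a - 5)*(a + 2)*(a + 4)*(a^2 - 3*a - 10) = (a - 5)^2*(a + 2)*(a + 4)*(a + 2)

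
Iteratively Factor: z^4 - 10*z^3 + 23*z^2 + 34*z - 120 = (z - 4)*(z^3 - 6*z^2 - z + 30) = (z - 5)*(z - 4)*(z^2 - z - 6) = (z - 5)*(z - 4)*(z + 2)*(z - 3)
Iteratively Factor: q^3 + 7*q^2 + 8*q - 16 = (q + 4)*(q^2 + 3*q - 4) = (q - 1)*(q + 4)*(q + 4)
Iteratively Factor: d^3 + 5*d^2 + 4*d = (d + 1)*(d^2 + 4*d) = d*(d + 1)*(d + 4)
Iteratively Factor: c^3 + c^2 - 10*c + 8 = (c - 2)*(c^2 + 3*c - 4) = (c - 2)*(c + 4)*(c - 1)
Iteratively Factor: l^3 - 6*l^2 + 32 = (l - 4)*(l^2 - 2*l - 8) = (l - 4)*(l + 2)*(l - 4)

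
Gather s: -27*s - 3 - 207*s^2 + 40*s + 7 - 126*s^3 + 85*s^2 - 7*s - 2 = -126*s^3 - 122*s^2 + 6*s + 2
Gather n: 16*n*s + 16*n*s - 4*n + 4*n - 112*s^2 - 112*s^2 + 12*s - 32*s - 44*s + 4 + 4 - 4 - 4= 32*n*s - 224*s^2 - 64*s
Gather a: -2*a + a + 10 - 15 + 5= -a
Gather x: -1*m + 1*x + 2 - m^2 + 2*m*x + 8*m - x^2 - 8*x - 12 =-m^2 + 7*m - x^2 + x*(2*m - 7) - 10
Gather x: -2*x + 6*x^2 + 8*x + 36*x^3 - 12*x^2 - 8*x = 36*x^3 - 6*x^2 - 2*x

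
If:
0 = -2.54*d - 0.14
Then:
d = -0.06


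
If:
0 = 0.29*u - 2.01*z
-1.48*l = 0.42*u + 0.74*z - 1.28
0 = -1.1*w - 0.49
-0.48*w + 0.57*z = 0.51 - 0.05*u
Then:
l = 0.07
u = 2.24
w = -0.45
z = 0.32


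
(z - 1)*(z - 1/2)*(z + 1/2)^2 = z^4 - z^3/2 - 3*z^2/4 + z/8 + 1/8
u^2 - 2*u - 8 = (u - 4)*(u + 2)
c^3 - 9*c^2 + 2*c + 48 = (c - 8)*(c - 3)*(c + 2)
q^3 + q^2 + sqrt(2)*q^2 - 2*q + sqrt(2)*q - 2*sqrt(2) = (q - 1)*(q + 2)*(q + sqrt(2))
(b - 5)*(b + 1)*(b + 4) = b^3 - 21*b - 20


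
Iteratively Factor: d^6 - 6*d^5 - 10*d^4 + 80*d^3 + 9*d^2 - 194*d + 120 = (d - 1)*(d^5 - 5*d^4 - 15*d^3 + 65*d^2 + 74*d - 120) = (d - 1)*(d + 2)*(d^4 - 7*d^3 - d^2 + 67*d - 60) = (d - 5)*(d - 1)*(d + 2)*(d^3 - 2*d^2 - 11*d + 12) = (d - 5)*(d - 4)*(d - 1)*(d + 2)*(d^2 + 2*d - 3) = (d - 5)*(d - 4)*(d - 1)*(d + 2)*(d + 3)*(d - 1)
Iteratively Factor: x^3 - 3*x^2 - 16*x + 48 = (x - 3)*(x^2 - 16) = (x - 3)*(x + 4)*(x - 4)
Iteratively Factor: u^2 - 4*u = (u)*(u - 4)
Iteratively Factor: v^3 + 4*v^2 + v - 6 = (v - 1)*(v^2 + 5*v + 6) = (v - 1)*(v + 2)*(v + 3)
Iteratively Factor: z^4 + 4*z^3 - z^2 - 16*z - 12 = (z + 1)*(z^3 + 3*z^2 - 4*z - 12) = (z + 1)*(z + 2)*(z^2 + z - 6) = (z - 2)*(z + 1)*(z + 2)*(z + 3)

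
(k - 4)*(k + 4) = k^2 - 16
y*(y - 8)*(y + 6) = y^3 - 2*y^2 - 48*y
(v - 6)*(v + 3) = v^2 - 3*v - 18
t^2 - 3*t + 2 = (t - 2)*(t - 1)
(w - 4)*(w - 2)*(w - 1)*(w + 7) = w^4 - 35*w^2 + 90*w - 56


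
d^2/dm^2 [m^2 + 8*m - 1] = 2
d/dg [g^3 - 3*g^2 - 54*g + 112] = 3*g^2 - 6*g - 54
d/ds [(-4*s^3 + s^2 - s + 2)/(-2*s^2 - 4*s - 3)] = (8*s^4 + 32*s^3 + 30*s^2 + 2*s + 11)/(4*s^4 + 16*s^3 + 28*s^2 + 24*s + 9)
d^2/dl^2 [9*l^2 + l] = 18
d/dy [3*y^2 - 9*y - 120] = 6*y - 9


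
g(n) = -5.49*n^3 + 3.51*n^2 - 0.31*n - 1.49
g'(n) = -16.47*n^2 + 7.02*n - 0.31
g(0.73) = -1.98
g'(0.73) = -3.96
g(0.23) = -1.44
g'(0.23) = 0.43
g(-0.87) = 5.05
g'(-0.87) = -18.88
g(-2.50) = 107.00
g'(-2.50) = -120.80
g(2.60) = -75.06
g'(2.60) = -93.40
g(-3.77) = 343.73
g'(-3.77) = -260.86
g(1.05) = -4.30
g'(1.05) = -11.10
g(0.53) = -1.49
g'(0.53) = -1.22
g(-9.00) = 4287.82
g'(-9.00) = -1397.56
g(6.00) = -1062.83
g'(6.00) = -551.11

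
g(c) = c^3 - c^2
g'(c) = 3*c^2 - 2*c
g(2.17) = 5.51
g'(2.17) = 9.79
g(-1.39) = -4.62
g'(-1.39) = 8.58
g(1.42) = 0.85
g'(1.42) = 3.21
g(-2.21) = -15.68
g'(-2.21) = 19.07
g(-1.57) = -6.33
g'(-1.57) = 10.53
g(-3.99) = -79.44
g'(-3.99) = 55.74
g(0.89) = -0.09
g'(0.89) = 0.60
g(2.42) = 8.32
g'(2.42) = 12.73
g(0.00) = 0.00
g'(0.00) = 0.00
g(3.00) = 18.00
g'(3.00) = 21.00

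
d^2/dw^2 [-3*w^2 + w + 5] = -6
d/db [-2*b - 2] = -2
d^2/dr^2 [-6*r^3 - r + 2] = -36*r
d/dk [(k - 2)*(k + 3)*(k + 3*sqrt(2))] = 3*k^2 + 2*k + 6*sqrt(2)*k - 6 + 3*sqrt(2)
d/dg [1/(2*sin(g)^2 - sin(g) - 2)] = (1 - 4*sin(g))*cos(g)/(sin(g) + cos(2*g) + 1)^2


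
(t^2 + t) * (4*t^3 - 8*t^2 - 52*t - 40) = 4*t^5 - 4*t^4 - 60*t^3 - 92*t^2 - 40*t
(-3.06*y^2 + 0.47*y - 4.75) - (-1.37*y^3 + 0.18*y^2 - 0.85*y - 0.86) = 1.37*y^3 - 3.24*y^2 + 1.32*y - 3.89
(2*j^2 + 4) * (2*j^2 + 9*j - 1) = 4*j^4 + 18*j^3 + 6*j^2 + 36*j - 4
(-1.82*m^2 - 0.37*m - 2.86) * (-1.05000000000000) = 1.911*m^2 + 0.3885*m + 3.003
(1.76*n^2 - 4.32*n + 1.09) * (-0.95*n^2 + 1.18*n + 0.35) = -1.672*n^4 + 6.1808*n^3 - 5.5171*n^2 - 0.2258*n + 0.3815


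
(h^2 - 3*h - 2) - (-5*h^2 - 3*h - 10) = 6*h^2 + 8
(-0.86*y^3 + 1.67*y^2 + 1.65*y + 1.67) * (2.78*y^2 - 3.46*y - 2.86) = -2.3908*y^5 + 7.6182*y^4 + 1.2684*y^3 - 5.8426*y^2 - 10.4972*y - 4.7762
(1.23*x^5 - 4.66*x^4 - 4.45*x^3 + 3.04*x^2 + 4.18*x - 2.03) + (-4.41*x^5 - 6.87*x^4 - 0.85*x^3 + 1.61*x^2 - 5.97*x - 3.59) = -3.18*x^5 - 11.53*x^4 - 5.3*x^3 + 4.65*x^2 - 1.79*x - 5.62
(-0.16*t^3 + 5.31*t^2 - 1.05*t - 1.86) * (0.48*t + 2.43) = -0.0768*t^4 + 2.16*t^3 + 12.3993*t^2 - 3.4443*t - 4.5198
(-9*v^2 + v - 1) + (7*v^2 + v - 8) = -2*v^2 + 2*v - 9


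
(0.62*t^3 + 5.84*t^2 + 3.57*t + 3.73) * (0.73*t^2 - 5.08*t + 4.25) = 0.4526*t^5 + 1.1136*t^4 - 24.4261*t^3 + 9.4073*t^2 - 3.7759*t + 15.8525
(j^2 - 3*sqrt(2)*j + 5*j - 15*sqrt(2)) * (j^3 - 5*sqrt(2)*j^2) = j^5 - 8*sqrt(2)*j^4 + 5*j^4 - 40*sqrt(2)*j^3 + 30*j^3 + 150*j^2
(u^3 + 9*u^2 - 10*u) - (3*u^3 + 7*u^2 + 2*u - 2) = -2*u^3 + 2*u^2 - 12*u + 2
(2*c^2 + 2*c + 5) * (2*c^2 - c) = 4*c^4 + 2*c^3 + 8*c^2 - 5*c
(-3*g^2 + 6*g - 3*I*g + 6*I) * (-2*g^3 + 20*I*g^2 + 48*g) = 6*g^5 - 12*g^4 - 54*I*g^4 - 84*g^3 + 108*I*g^3 + 168*g^2 - 144*I*g^2 + 288*I*g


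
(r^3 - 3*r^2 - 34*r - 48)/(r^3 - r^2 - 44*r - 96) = (r + 2)/(r + 4)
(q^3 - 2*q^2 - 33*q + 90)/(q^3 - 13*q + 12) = (q^2 + q - 30)/(q^2 + 3*q - 4)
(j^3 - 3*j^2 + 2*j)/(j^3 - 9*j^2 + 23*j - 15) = j*(j - 2)/(j^2 - 8*j + 15)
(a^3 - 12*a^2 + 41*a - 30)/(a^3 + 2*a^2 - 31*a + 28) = (a^2 - 11*a + 30)/(a^2 + 3*a - 28)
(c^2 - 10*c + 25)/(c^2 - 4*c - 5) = (c - 5)/(c + 1)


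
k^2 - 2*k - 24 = (k - 6)*(k + 4)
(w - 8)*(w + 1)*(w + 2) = w^3 - 5*w^2 - 22*w - 16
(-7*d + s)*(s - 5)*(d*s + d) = -7*d^2*s^2 + 28*d^2*s + 35*d^2 + d*s^3 - 4*d*s^2 - 5*d*s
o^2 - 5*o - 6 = (o - 6)*(o + 1)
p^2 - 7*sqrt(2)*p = p*(p - 7*sqrt(2))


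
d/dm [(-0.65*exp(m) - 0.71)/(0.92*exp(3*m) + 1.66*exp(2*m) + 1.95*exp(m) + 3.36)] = (1.196*exp(3*m) + 3.0386*exp(2*m) + 2.3572*exp(m) - 0.7995)*exp(m)/(0.8464*exp(6*m) + 3.0544*exp(5*m) + 6.3436*exp(4*m) + 12.6564*exp(3*m) + 14.9577*exp(2*m) + 13.104*exp(m) + 11.2896)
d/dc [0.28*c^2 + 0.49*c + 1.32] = 0.56*c + 0.49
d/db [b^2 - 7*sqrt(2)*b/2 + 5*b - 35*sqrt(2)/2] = 2*b - 7*sqrt(2)/2 + 5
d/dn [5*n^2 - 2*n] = 10*n - 2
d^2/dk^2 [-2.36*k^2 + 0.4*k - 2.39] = -4.72000000000000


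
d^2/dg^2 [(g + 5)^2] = 2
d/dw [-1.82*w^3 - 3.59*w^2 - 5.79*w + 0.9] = -5.46*w^2 - 7.18*w - 5.79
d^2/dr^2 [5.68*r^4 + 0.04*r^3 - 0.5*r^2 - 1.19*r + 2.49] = 68.16*r^2 + 0.24*r - 1.0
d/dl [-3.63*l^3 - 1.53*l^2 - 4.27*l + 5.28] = -10.89*l^2 - 3.06*l - 4.27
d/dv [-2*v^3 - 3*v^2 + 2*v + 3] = -6*v^2 - 6*v + 2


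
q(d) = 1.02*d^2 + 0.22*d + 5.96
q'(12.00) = 24.70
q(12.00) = 155.48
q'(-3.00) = -5.90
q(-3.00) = 14.48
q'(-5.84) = -11.69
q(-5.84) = 39.46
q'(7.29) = 15.09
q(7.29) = 61.77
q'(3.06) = 6.46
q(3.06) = 16.18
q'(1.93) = 4.16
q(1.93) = 10.18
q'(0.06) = 0.34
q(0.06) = 5.98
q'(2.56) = 5.44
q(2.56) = 13.21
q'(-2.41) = -4.70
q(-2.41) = 11.35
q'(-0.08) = 0.06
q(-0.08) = 5.95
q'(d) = 2.04*d + 0.22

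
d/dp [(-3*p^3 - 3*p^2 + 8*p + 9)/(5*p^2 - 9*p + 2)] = (-15*p^4 + 54*p^3 - 31*p^2 - 102*p + 97)/(25*p^4 - 90*p^3 + 101*p^2 - 36*p + 4)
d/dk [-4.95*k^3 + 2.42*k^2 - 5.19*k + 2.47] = -14.85*k^2 + 4.84*k - 5.19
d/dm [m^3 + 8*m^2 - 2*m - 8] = 3*m^2 + 16*m - 2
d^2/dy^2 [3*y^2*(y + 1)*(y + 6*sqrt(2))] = 36*y^2 + 18*y + 108*sqrt(2)*y + 36*sqrt(2)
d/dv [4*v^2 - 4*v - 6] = 8*v - 4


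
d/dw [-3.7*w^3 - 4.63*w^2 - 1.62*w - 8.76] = -11.1*w^2 - 9.26*w - 1.62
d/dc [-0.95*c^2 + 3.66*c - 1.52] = 3.66 - 1.9*c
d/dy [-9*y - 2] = -9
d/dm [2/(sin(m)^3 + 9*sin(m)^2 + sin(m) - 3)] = 2*(-18*sin(m) + 3*cos(m)^2 - 4)*cos(m)/(sin(m)^3 + 9*sin(m)^2 + sin(m) - 3)^2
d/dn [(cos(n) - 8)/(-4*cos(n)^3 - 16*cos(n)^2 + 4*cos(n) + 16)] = (125*cos(n)/2 + 10*cos(2*n) - cos(3*n)/2 - 2)/(4*(cos(n) + 4)^2*sin(n)^3)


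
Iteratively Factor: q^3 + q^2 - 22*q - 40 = (q + 4)*(q^2 - 3*q - 10) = (q + 2)*(q + 4)*(q - 5)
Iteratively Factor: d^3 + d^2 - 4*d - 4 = (d + 1)*(d^2 - 4) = (d + 1)*(d + 2)*(d - 2)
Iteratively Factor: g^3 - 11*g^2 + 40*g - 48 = (g - 4)*(g^2 - 7*g + 12) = (g - 4)*(g - 3)*(g - 4)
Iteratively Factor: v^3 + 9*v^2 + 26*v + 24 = (v + 2)*(v^2 + 7*v + 12) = (v + 2)*(v + 3)*(v + 4)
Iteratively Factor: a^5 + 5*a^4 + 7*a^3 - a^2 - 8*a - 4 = (a + 2)*(a^4 + 3*a^3 + a^2 - 3*a - 2) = (a + 2)^2*(a^3 + a^2 - a - 1) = (a + 1)*(a + 2)^2*(a^2 - 1) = (a - 1)*(a + 1)*(a + 2)^2*(a + 1)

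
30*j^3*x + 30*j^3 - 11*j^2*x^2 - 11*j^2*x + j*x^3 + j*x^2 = (-6*j + x)*(-5*j + x)*(j*x + j)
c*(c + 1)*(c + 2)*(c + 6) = c^4 + 9*c^3 + 20*c^2 + 12*c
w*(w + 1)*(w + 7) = w^3 + 8*w^2 + 7*w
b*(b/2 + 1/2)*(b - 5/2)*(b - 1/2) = b^4/2 - b^3 - 7*b^2/8 + 5*b/8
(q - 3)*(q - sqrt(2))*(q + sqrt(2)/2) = q^3 - 3*q^2 - sqrt(2)*q^2/2 - q + 3*sqrt(2)*q/2 + 3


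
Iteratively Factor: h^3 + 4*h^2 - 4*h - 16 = (h - 2)*(h^2 + 6*h + 8) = (h - 2)*(h + 2)*(h + 4)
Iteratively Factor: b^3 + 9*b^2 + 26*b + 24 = (b + 3)*(b^2 + 6*b + 8) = (b + 2)*(b + 3)*(b + 4)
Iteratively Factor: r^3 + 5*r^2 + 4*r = (r + 4)*(r^2 + r) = (r + 1)*(r + 4)*(r)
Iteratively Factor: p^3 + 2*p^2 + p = (p + 1)*(p^2 + p) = (p + 1)^2*(p)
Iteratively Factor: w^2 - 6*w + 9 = (w - 3)*(w - 3)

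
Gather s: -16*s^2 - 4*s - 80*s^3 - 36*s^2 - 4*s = -80*s^3 - 52*s^2 - 8*s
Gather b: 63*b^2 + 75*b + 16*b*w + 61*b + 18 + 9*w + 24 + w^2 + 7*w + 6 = 63*b^2 + b*(16*w + 136) + w^2 + 16*w + 48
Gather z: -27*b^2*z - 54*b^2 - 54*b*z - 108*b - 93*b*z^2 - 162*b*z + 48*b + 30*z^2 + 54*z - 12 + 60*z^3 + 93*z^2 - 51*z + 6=-54*b^2 - 60*b + 60*z^3 + z^2*(123 - 93*b) + z*(-27*b^2 - 216*b + 3) - 6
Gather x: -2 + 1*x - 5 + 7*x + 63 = 8*x + 56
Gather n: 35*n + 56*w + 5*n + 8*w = 40*n + 64*w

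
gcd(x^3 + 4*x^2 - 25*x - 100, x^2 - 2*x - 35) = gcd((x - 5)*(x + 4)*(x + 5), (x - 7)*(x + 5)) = x + 5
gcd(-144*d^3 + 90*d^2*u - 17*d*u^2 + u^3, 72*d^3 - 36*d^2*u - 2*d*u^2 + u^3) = -6*d + u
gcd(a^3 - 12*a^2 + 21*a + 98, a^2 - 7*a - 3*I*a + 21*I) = a - 7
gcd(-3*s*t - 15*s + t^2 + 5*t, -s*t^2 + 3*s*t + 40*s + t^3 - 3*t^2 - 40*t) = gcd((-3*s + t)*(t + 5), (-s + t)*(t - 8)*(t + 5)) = t + 5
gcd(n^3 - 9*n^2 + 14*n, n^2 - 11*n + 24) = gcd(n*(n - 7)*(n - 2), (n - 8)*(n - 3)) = 1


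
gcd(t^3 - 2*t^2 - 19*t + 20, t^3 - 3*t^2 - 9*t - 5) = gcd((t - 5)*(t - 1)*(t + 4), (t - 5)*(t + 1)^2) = t - 5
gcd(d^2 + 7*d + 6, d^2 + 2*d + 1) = d + 1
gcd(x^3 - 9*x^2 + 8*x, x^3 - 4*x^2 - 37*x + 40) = x^2 - 9*x + 8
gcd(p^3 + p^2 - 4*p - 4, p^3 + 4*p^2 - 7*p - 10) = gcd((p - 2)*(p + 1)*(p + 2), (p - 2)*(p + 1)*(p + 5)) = p^2 - p - 2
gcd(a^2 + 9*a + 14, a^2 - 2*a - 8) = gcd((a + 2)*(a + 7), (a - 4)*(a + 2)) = a + 2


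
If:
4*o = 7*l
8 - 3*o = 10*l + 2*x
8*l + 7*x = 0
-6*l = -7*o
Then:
No Solution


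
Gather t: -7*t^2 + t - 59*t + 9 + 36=-7*t^2 - 58*t + 45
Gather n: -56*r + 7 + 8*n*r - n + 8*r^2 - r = n*(8*r - 1) + 8*r^2 - 57*r + 7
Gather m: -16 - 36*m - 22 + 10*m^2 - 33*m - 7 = 10*m^2 - 69*m - 45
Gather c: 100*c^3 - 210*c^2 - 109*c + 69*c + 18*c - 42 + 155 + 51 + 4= 100*c^3 - 210*c^2 - 22*c + 168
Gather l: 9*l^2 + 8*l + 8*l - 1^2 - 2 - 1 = 9*l^2 + 16*l - 4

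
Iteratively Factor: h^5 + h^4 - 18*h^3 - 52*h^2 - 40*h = (h)*(h^4 + h^3 - 18*h^2 - 52*h - 40) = h*(h + 2)*(h^3 - h^2 - 16*h - 20) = h*(h - 5)*(h + 2)*(h^2 + 4*h + 4) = h*(h - 5)*(h + 2)^2*(h + 2)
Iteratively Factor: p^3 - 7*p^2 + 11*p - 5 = (p - 5)*(p^2 - 2*p + 1) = (p - 5)*(p - 1)*(p - 1)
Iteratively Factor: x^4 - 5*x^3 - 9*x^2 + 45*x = (x)*(x^3 - 5*x^2 - 9*x + 45) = x*(x + 3)*(x^2 - 8*x + 15) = x*(x - 3)*(x + 3)*(x - 5)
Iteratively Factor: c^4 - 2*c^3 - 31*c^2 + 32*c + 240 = (c - 5)*(c^3 + 3*c^2 - 16*c - 48) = (c - 5)*(c + 3)*(c^2 - 16) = (c - 5)*(c - 4)*(c + 3)*(c + 4)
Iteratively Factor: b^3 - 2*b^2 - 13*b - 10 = (b - 5)*(b^2 + 3*b + 2) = (b - 5)*(b + 2)*(b + 1)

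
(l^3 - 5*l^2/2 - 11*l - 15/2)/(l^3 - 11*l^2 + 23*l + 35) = (l + 3/2)/(l - 7)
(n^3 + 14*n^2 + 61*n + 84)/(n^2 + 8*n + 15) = (n^2 + 11*n + 28)/(n + 5)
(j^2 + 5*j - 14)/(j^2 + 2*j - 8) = (j + 7)/(j + 4)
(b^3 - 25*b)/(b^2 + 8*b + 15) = b*(b - 5)/(b + 3)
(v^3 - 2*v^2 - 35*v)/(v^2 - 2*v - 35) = v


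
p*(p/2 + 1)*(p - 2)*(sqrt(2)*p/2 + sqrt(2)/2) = sqrt(2)*p^4/4 + sqrt(2)*p^3/4 - sqrt(2)*p^2 - sqrt(2)*p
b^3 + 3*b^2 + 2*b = b*(b + 1)*(b + 2)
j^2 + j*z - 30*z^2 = (j - 5*z)*(j + 6*z)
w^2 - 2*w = w*(w - 2)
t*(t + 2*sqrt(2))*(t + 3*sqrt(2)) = t^3 + 5*sqrt(2)*t^2 + 12*t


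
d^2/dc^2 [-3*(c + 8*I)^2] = -6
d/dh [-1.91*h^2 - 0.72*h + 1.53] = -3.82*h - 0.72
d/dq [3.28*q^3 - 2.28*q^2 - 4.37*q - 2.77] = 9.84*q^2 - 4.56*q - 4.37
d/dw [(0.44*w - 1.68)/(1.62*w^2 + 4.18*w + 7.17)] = (-0.7128*w^2 + 5.4432*w + 10.1772)/(2.6244*w^4 + 13.5432*w^3 + 40.7032*w^2 + 59.9412*w + 51.4089)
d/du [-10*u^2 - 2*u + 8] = -20*u - 2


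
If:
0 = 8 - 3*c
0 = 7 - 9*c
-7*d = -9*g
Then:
No Solution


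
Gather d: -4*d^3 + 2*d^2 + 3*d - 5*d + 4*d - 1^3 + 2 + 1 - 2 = -4*d^3 + 2*d^2 + 2*d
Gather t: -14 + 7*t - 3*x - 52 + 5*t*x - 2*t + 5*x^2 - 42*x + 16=t*(5*x + 5) + 5*x^2 - 45*x - 50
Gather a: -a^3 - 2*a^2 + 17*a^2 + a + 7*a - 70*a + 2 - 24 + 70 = -a^3 + 15*a^2 - 62*a + 48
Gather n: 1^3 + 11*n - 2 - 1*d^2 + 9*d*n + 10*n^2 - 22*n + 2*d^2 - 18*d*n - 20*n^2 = d^2 - 10*n^2 + n*(-9*d - 11) - 1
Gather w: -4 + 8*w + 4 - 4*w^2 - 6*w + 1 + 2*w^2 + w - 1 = -2*w^2 + 3*w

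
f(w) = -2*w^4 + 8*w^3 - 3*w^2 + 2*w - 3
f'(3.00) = -16.00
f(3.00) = 30.00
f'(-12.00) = 17354.00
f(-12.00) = -55755.00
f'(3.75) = -104.88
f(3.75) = -11.32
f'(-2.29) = 237.67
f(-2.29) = -174.39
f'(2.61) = 7.59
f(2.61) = 31.21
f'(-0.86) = 30.00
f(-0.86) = -13.12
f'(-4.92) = 1565.24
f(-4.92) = -2210.12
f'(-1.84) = 144.13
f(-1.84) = -89.60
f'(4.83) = -368.52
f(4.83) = -250.37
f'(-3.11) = 493.43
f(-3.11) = -465.98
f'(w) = -8*w^3 + 24*w^2 - 6*w + 2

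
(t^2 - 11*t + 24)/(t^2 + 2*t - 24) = (t^2 - 11*t + 24)/(t^2 + 2*t - 24)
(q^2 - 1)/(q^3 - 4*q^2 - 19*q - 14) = (q - 1)/(q^2 - 5*q - 14)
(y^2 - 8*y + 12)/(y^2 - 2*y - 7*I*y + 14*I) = (y - 6)/(y - 7*I)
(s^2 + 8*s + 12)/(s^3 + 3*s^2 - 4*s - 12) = (s + 6)/(s^2 + s - 6)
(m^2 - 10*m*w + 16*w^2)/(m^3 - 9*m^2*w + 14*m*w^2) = (-m + 8*w)/(m*(-m + 7*w))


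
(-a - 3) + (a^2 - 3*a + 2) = a^2 - 4*a - 1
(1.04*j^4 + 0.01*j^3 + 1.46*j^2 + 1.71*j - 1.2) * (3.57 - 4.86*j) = -5.0544*j^5 + 3.6642*j^4 - 7.0599*j^3 - 3.0984*j^2 + 11.9367*j - 4.284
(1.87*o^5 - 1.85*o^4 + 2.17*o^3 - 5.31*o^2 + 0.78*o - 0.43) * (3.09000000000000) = 5.7783*o^5 - 5.7165*o^4 + 6.7053*o^3 - 16.4079*o^2 + 2.4102*o - 1.3287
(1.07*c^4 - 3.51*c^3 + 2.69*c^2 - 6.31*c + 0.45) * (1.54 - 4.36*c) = -4.6652*c^5 + 16.9514*c^4 - 17.1338*c^3 + 31.6542*c^2 - 11.6794*c + 0.693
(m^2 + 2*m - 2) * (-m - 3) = -m^3 - 5*m^2 - 4*m + 6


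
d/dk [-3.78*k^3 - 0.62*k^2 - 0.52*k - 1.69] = -11.34*k^2 - 1.24*k - 0.52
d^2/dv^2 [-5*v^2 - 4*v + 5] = -10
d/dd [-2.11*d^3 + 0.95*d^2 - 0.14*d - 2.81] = -6.33*d^2 + 1.9*d - 0.14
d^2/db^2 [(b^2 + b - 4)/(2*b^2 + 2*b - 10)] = 3*(b^2 + b + 2)/(b^6 + 3*b^5 - 12*b^4 - 29*b^3 + 60*b^2 + 75*b - 125)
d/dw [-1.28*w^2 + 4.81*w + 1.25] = 4.81 - 2.56*w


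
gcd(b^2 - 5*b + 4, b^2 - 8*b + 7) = b - 1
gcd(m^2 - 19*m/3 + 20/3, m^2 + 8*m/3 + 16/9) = 1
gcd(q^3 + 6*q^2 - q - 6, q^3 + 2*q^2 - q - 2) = q^2 - 1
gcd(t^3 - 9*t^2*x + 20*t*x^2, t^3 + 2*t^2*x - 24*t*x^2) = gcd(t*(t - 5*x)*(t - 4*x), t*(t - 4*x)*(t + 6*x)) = -t^2 + 4*t*x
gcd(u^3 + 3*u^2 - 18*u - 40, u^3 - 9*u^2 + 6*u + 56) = u^2 - 2*u - 8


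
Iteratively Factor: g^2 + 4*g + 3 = (g + 1)*(g + 3)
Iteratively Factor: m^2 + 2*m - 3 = (m + 3)*(m - 1)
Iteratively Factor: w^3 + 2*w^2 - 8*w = (w)*(w^2 + 2*w - 8) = w*(w + 4)*(w - 2)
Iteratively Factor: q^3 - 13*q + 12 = (q + 4)*(q^2 - 4*q + 3) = (q - 1)*(q + 4)*(q - 3)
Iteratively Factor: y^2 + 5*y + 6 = (y + 3)*(y + 2)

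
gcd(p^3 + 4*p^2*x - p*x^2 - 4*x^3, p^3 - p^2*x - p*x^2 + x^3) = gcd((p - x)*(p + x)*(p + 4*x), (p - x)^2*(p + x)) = -p^2 + x^2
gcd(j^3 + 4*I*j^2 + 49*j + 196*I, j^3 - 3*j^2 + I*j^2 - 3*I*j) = 1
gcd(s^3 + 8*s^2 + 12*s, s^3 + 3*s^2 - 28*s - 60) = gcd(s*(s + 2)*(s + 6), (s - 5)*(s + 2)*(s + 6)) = s^2 + 8*s + 12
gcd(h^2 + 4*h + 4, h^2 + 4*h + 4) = h^2 + 4*h + 4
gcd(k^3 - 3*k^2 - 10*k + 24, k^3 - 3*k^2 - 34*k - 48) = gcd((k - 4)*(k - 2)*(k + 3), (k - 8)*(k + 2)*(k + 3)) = k + 3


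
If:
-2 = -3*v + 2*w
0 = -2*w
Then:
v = 2/3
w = 0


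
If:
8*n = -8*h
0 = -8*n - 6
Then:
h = 3/4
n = -3/4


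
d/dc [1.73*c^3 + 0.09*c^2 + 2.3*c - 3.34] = 5.19*c^2 + 0.18*c + 2.3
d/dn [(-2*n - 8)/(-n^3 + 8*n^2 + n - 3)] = 2*(n^3 - 8*n^2 - n + (n + 4)*(-3*n^2 + 16*n + 1) + 3)/(n^3 - 8*n^2 - n + 3)^2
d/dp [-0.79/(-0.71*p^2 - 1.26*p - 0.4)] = (-1.1218*p - 0.9954)/(0.71*p^2 + 1.26*p + 0.4)^2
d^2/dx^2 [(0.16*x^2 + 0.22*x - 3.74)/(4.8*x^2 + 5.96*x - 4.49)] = (0.983040000000003*x^3 - 496.32768*x^2 - 613.51488*x - 408.68472)/(110.592*x^6 + 411.9552*x^5 + 201.16224*x^4 - 558.990784*x^3 - 188.170512*x^2 + 360.462588*x - 90.518849)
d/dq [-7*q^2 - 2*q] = -14*q - 2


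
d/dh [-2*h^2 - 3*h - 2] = -4*h - 3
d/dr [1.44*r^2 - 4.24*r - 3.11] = 2.88*r - 4.24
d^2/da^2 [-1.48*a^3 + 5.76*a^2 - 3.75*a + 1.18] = 11.52 - 8.88*a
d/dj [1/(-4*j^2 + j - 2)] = (8*j - 1)/(4*j^2 - j + 2)^2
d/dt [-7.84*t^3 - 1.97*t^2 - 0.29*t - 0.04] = -23.52*t^2 - 3.94*t - 0.29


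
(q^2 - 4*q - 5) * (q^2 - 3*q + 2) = q^4 - 7*q^3 + 9*q^2 + 7*q - 10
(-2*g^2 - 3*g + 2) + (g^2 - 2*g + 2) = -g^2 - 5*g + 4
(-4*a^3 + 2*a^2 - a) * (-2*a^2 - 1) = 8*a^5 - 4*a^4 + 6*a^3 - 2*a^2 + a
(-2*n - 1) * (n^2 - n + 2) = -2*n^3 + n^2 - 3*n - 2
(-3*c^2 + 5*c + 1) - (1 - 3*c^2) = 5*c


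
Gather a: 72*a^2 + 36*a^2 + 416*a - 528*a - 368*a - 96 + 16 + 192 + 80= 108*a^2 - 480*a + 192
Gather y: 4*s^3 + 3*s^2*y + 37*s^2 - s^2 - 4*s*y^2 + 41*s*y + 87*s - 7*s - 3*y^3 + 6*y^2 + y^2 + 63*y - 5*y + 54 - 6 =4*s^3 + 36*s^2 + 80*s - 3*y^3 + y^2*(7 - 4*s) + y*(3*s^2 + 41*s + 58) + 48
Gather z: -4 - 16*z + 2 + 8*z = -8*z - 2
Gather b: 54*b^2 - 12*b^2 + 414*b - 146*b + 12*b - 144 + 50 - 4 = 42*b^2 + 280*b - 98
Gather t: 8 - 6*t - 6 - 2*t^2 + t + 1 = -2*t^2 - 5*t + 3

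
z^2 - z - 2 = (z - 2)*(z + 1)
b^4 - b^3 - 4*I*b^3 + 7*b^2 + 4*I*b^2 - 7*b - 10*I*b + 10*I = (b - 1)*(b - 5*I)*(b - I)*(b + 2*I)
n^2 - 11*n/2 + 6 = (n - 4)*(n - 3/2)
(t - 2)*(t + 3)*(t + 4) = t^3 + 5*t^2 - 2*t - 24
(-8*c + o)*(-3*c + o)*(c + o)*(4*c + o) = 96*c^4 + 76*c^3*o - 27*c^2*o^2 - 6*c*o^3 + o^4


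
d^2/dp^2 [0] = 0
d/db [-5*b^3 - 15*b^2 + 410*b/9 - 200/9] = -15*b^2 - 30*b + 410/9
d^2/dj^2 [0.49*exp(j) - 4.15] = 0.49*exp(j)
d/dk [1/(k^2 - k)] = (1 - 2*k)/(k^2*(k - 1)^2)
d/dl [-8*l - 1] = -8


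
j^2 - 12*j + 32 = (j - 8)*(j - 4)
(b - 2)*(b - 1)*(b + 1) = b^3 - 2*b^2 - b + 2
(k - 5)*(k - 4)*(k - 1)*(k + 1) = k^4 - 9*k^3 + 19*k^2 + 9*k - 20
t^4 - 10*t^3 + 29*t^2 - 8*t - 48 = (t - 4)^2*(t - 3)*(t + 1)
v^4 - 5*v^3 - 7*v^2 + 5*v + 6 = (v - 6)*(v - 1)*(v + 1)^2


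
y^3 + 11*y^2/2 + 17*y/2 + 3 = (y + 1/2)*(y + 2)*(y + 3)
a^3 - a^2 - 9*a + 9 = (a - 3)*(a - 1)*(a + 3)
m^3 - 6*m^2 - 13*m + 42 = (m - 7)*(m - 2)*(m + 3)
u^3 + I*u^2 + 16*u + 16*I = (u - 4*I)*(u + I)*(u + 4*I)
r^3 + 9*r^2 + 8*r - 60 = (r - 2)*(r + 5)*(r + 6)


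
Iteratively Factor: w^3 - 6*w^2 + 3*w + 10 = (w - 2)*(w^2 - 4*w - 5) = (w - 5)*(w - 2)*(w + 1)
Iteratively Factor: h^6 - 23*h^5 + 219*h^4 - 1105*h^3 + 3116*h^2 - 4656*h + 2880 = (h - 4)*(h^5 - 19*h^4 + 143*h^3 - 533*h^2 + 984*h - 720) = (h - 5)*(h - 4)*(h^4 - 14*h^3 + 73*h^2 - 168*h + 144) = (h - 5)*(h - 4)^2*(h^3 - 10*h^2 + 33*h - 36) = (h - 5)*(h - 4)^2*(h - 3)*(h^2 - 7*h + 12) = (h - 5)*(h - 4)^2*(h - 3)^2*(h - 4)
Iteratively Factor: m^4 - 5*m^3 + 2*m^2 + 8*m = (m + 1)*(m^3 - 6*m^2 + 8*m) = m*(m + 1)*(m^2 - 6*m + 8) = m*(m - 2)*(m + 1)*(m - 4)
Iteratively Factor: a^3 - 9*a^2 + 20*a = (a)*(a^2 - 9*a + 20) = a*(a - 4)*(a - 5)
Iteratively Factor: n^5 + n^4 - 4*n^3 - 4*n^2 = (n + 1)*(n^4 - 4*n^2) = n*(n + 1)*(n^3 - 4*n) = n*(n + 1)*(n + 2)*(n^2 - 2*n) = n^2*(n + 1)*(n + 2)*(n - 2)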